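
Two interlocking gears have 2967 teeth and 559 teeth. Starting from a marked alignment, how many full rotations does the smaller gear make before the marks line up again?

The first common completion time is the LCM of the periods.
2967 = 3 × 23 × 43
559 = 13 × 43
LCM(2967, 559) = 3 × 13 × 23 × 43 = 38571.
Rotations for period 559: 38571 / 559 = 69.

69 rotations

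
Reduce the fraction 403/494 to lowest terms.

403 = 13 × 31
494 = 2 × 13 × 19
gcd(403, 494) = 13.
Divide numerator and denominator by 13: 403/494 = 31/38.

31/38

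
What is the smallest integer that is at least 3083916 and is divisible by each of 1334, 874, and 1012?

The integer must be a common multiple of 1334, 874, and 1012, so a multiple of their LCM.
1334 = 2 × 23 × 29
874 = 2 × 19 × 23
1012 = 2^2 × 11 × 23
LCM(1334, 874, 1012) = 2^2 × 11 × 19 × 23 × 29 = 557612.
Smallest multiple of 557612 that is ≥ 3083916: ⌈3083916/557612⌉ × 557612 = 6 × 557612 = 3345672.

3345672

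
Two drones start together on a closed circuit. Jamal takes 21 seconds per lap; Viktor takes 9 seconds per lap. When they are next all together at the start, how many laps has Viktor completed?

7 laps

They are all back at their starting positions together after one LCM of the periods.
21 = 3 × 7
9 = 3^2
LCM(21, 9) = 3^2 × 7 = 63.
Laps for period 9: 63 / 9 = 7.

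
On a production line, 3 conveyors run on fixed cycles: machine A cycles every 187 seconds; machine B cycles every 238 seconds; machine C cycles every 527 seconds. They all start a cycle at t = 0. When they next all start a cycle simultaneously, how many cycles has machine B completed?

341 cycles

The first common completion time is the LCM of the periods.
187 = 11 × 17
238 = 2 × 7 × 17
527 = 17 × 31
LCM(187, 238, 527) = 2 × 7 × 11 × 17 × 31 = 81158.
Cycles for period 238: 81158 / 238 = 341.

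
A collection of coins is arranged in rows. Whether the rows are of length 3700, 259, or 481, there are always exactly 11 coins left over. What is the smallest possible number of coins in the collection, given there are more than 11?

N − 11 must be a common multiple of 3700, 259, and 481.
3700 = 2^2 × 5^2 × 37
259 = 7 × 37
481 = 13 × 37
LCM(3700, 259, 481) = 2^2 × 5^2 × 7 × 13 × 37 = 336700.
Smallest N > 11 is LCM + 11 = 336700 + 11 = 336711.

336711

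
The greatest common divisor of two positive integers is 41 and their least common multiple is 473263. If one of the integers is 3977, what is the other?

4879

For two integers, gcd × lcm = product, so the other is (41 × 473263) / 3977 = 19403783 / 3977 = 4879.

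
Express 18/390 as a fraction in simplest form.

18 = 2 × 3^2
390 = 2 × 3 × 5 × 13
gcd(18, 390) = 2 × 3 = 6.
Divide numerator and denominator by 6: 18/390 = 3/65.

3/65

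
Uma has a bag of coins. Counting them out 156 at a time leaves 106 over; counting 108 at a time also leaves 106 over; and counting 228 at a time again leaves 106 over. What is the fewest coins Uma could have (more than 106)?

26782

N − 106 must be a common multiple of 156, 108, and 228.
156 = 2^2 × 3 × 13
108 = 2^2 × 3^3
228 = 2^2 × 3 × 19
LCM(156, 108, 228) = 2^2 × 3^3 × 13 × 19 = 26676.
Smallest N > 106 is LCM + 106 = 26676 + 106 = 26782.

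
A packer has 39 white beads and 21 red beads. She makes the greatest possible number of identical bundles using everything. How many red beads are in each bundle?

Number of bundles = gcd(39, 21).
39 = 3 × 13
21 = 3 × 7
gcd(39, 21) = 3.
red beads per bundle = 21 / 3 = 7.

7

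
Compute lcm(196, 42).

588

196 = 2^2 × 7^2
42 = 2 × 3 × 7
LCM(196, 42) = 2^2 × 3 × 7^2 = 588.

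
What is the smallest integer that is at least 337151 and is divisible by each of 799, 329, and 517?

The integer must be a common multiple of 799, 329, and 517, so a multiple of their LCM.
799 = 17 × 47
329 = 7 × 47
517 = 11 × 47
LCM(799, 329, 517) = 7 × 11 × 17 × 47 = 61523.
Smallest multiple of 61523 that is ≥ 337151: ⌈337151/61523⌉ × 61523 = 6 × 61523 = 369138.

369138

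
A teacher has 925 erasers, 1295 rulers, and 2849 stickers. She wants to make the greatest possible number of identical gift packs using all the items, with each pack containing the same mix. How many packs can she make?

37 packs

The pack count must divide each quantity, so the greatest is gcd(925, 1295, 2849).
925 = 5^2 × 37
1295 = 5 × 7 × 37
2849 = 7 × 11 × 37
gcd(925, 1295, 2849) = 37.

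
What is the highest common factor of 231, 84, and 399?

231 = 3 × 7 × 11
84 = 2^2 × 3 × 7
399 = 3 × 7 × 19
gcd(231, 84, 399) = 3 × 7 = 21.

21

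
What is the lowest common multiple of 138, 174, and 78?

52026

138 = 2 × 3 × 23
174 = 2 × 3 × 29
78 = 2 × 3 × 13
LCM(138, 174, 78) = 2 × 3 × 13 × 23 × 29 = 52026.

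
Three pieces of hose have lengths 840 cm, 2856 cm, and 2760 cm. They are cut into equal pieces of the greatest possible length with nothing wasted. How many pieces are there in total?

269

Piece length = gcd(840, 2856, 2760).
840 = 2^3 × 3 × 5 × 7
2856 = 2^3 × 3 × 7 × 17
2760 = 2^3 × 3 × 5 × 23
gcd(840, 2856, 2760) = 2^3 × 3 = 24.
Total pieces = 840/24 + 2856/24 + 2760/24 = 35 + 119 + 115 = 269.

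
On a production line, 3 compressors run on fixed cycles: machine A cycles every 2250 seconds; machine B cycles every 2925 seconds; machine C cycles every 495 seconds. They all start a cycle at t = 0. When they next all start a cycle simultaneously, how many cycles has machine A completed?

143 cycles

They are all back at their starting positions together after one LCM of the periods.
2250 = 2 × 3^2 × 5^3
2925 = 3^2 × 5^2 × 13
495 = 3^2 × 5 × 11
LCM(2250, 2925, 495) = 2 × 3^2 × 5^3 × 11 × 13 = 321750.
Cycles for period 2250: 321750 / 2250 = 143.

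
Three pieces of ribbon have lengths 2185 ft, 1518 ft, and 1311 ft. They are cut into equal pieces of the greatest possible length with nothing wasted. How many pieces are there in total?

Piece length = gcd(2185, 1518, 1311).
2185 = 5 × 19 × 23
1518 = 2 × 3 × 11 × 23
1311 = 3 × 19 × 23
gcd(2185, 1518, 1311) = 23.
Total pieces = 2185/23 + 1518/23 + 1311/23 = 95 + 66 + 57 = 218.

218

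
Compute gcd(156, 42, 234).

156 = 2^2 × 3 × 13
42 = 2 × 3 × 7
234 = 2 × 3^2 × 13
gcd(156, 42, 234) = 2 × 3 = 6.

6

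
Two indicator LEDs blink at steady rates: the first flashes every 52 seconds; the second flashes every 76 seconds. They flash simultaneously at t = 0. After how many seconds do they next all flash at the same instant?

988 seconds

We need the least common multiple of the intervals.
52 = 2^2 × 13
76 = 2^2 × 19
LCM(52, 76) = 2^2 × 13 × 19 = 988.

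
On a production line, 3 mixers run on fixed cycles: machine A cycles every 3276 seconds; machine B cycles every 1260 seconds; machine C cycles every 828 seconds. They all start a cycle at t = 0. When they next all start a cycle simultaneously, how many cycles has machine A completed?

They are all back at their starting positions together after one LCM of the periods.
3276 = 2^2 × 3^2 × 7 × 13
1260 = 2^2 × 3^2 × 5 × 7
828 = 2^2 × 3^2 × 23
LCM(3276, 1260, 828) = 2^2 × 3^2 × 5 × 7 × 13 × 23 = 376740.
Cycles for period 3276: 376740 / 3276 = 115.

115 cycles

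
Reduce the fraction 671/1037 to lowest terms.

11/17

671 = 11 × 61
1037 = 17 × 61
gcd(671, 1037) = 61.
Divide numerator and denominator by 61: 671/1037 = 11/17.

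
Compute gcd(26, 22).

26 = 2 × 13
22 = 2 × 11
gcd(26, 22) = 2.

2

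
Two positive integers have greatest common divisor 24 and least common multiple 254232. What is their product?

6101568

For any two positive integers, gcd × lcm = product = 24 × 254232 = 6101568.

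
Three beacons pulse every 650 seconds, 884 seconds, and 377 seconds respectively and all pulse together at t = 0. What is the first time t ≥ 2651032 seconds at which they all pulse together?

Joint pulses occur at multiples of LCM(650, 884, 377).
650 = 2 × 5^2 × 13
884 = 2^2 × 13 × 17
377 = 13 × 29
LCM(650, 884, 377) = 2^2 × 5^2 × 13 × 17 × 29 = 640900.
Smallest multiple of 640900 that is ≥ 2651032: ⌈2651032/640900⌉ × 640900 = 5 × 640900 = 3204500.

3204500 seconds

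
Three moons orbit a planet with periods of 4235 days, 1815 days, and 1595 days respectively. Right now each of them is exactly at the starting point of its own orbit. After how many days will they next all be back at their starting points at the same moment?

The first simultaneous occurrence is after LCM of the individual periods.
4235 = 5 × 7 × 11^2
1815 = 3 × 5 × 11^2
1595 = 5 × 11 × 29
LCM(4235, 1815, 1595) = 3 × 5 × 7 × 11^2 × 29 = 368445.

368445 days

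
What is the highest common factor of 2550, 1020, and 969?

51

2550 = 2 × 3 × 5^2 × 17
1020 = 2^2 × 3 × 5 × 17
969 = 3 × 17 × 19
gcd(2550, 1020, 969) = 3 × 17 = 51.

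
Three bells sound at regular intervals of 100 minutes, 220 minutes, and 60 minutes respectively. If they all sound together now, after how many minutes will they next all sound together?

They coincide at every common multiple of the periods; the first is the LCM.
100 = 2^2 × 5^2
220 = 2^2 × 5 × 11
60 = 2^2 × 3 × 5
LCM(100, 220, 60) = 2^2 × 3 × 5^2 × 11 = 3300.

3300 minutes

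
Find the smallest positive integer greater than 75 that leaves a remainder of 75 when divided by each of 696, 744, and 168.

N − 75 must be a common multiple of 696, 744, and 168.
696 = 2^3 × 3 × 29
744 = 2^3 × 3 × 31
168 = 2^3 × 3 × 7
LCM(696, 744, 168) = 2^3 × 3 × 7 × 29 × 31 = 151032.
Smallest N > 75 is LCM + 75 = 151032 + 75 = 151107.

151107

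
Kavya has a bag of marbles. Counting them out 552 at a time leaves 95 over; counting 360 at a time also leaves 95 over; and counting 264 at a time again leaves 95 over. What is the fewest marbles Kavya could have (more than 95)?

91175

N − 95 must be a common multiple of 552, 360, and 264.
552 = 2^3 × 3 × 23
360 = 2^3 × 3^2 × 5
264 = 2^3 × 3 × 11
LCM(552, 360, 264) = 2^3 × 3^2 × 5 × 11 × 23 = 91080.
Smallest N > 95 is LCM + 95 = 91080 + 95 = 91175.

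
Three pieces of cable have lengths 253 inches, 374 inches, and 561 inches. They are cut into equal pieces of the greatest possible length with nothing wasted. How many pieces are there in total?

108

Piece length = gcd(253, 374, 561).
253 = 11 × 23
374 = 2 × 11 × 17
561 = 3 × 11 × 17
gcd(253, 374, 561) = 11.
Total pieces = 253/11 + 374/11 + 561/11 = 23 + 34 + 51 = 108.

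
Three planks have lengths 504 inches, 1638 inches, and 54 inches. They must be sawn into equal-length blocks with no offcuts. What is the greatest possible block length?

18 inches

The block length must divide every plank, so the greatest is gcd(504, 1638, 54).
504 = 2^3 × 3^2 × 7
1638 = 2 × 3^2 × 7 × 13
54 = 2 × 3^3
gcd(504, 1638, 54) = 2 × 3^2 = 18.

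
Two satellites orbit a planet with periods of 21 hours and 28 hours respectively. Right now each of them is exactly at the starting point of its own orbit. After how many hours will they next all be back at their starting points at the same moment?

The first simultaneous occurrence is after LCM of the individual periods.
21 = 3 × 7
28 = 2^2 × 7
LCM(21, 28) = 2^2 × 3 × 7 = 84.

84 hours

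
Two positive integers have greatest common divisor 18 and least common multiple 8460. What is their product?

For any two positive integers, gcd × lcm = product = 18 × 8460 = 152280.

152280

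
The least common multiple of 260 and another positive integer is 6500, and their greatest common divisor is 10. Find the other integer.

gcd × lcm = product of the two integers, so the other integer is (10 × 6500) / 260 = 250.

250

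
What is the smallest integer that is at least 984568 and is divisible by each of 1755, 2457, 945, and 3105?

1130220

The integer must be a common multiple of 1755, 2457, 945, and 3105, so a multiple of their LCM.
1755 = 3^3 × 5 × 13
2457 = 3^3 × 7 × 13
945 = 3^3 × 5 × 7
3105 = 3^3 × 5 × 23
LCM(1755, 2457, 945, 3105) = 3^3 × 5 × 7 × 13 × 23 = 282555.
Smallest multiple of 282555 that is ≥ 984568: ⌈984568/282555⌉ × 282555 = 4 × 282555 = 1130220.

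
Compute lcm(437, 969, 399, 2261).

156009

437 = 19 × 23
969 = 3 × 17 × 19
399 = 3 × 7 × 19
2261 = 7 × 17 × 19
LCM(437, 969, 399, 2261) = 3 × 7 × 17 × 19 × 23 = 156009.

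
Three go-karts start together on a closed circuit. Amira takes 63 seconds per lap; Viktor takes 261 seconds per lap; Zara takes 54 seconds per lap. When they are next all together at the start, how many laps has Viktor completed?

42 laps

The first common completion time is the LCM of the periods.
63 = 3^2 × 7
261 = 3^2 × 29
54 = 2 × 3^3
LCM(63, 261, 54) = 2 × 3^3 × 7 × 29 = 10962.
Laps for period 261: 10962 / 261 = 42.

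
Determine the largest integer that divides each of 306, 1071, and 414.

9

306 = 2 × 3^2 × 17
1071 = 3^2 × 7 × 17
414 = 2 × 3^2 × 23
gcd(306, 1071, 414) = 3^2 = 9.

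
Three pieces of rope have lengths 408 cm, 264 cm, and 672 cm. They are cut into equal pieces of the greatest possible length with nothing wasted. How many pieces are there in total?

56

Piece length = gcd(408, 264, 672).
408 = 2^3 × 3 × 17
264 = 2^3 × 3 × 11
672 = 2^5 × 3 × 7
gcd(408, 264, 672) = 2^3 × 3 = 24.
Total pieces = 408/24 + 264/24 + 672/24 = 17 + 11 + 28 = 56.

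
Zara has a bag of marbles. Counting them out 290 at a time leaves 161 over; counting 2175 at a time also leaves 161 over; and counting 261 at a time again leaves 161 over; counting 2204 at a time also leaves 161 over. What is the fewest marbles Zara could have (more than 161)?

N − 161 must be a common multiple of 290, 2175, 261, and 2204.
290 = 2 × 5 × 29
2175 = 3 × 5^2 × 29
261 = 3^2 × 29
2204 = 2^2 × 19 × 29
LCM(290, 2175, 261, 2204) = 2^2 × 3^2 × 5^2 × 19 × 29 = 495900.
Smallest N > 161 is LCM + 161 = 495900 + 161 = 496061.

496061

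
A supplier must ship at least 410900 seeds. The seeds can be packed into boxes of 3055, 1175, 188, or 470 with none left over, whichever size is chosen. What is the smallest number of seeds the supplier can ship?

The number of seeds must be a common multiple of 3055, 1175, 188, and 470, so a multiple of their LCM.
3055 = 5 × 13 × 47
1175 = 5^2 × 47
188 = 2^2 × 47
470 = 2 × 5 × 47
LCM(3055, 1175, 188, 470) = 2^2 × 5^2 × 13 × 47 = 61100.
Smallest multiple of 61100 that is ≥ 410900: ⌈410900/61100⌉ × 61100 = 7 × 61100 = 427700.

427700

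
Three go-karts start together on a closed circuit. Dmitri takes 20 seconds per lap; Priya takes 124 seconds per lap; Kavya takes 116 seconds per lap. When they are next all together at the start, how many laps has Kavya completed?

All finish a whole number of cycles simultaneously at t = LCM of the periods.
20 = 2^2 × 5
124 = 2^2 × 31
116 = 2^2 × 29
LCM(20, 124, 116) = 2^2 × 5 × 29 × 31 = 17980.
Laps for period 116: 17980 / 116 = 155.

155 laps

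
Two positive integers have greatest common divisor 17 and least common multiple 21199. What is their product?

360383

For any two positive integers, gcd × lcm = product = 17 × 21199 = 360383.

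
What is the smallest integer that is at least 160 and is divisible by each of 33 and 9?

198

The integer must be a common multiple of 33 and 9, so a multiple of their LCM.
33 = 3 × 11
9 = 3^2
LCM(33, 9) = 3^2 × 11 = 99.
Smallest multiple of 99 that is ≥ 160: ⌈160/99⌉ × 99 = 2 × 99 = 198.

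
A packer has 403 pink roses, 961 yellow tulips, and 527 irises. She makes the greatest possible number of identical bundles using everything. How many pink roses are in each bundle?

Number of bundles = gcd(403, 961, 527).
403 = 13 × 31
961 = 31^2
527 = 17 × 31
gcd(403, 961, 527) = 31.
pink roses per bundle = 403 / 31 = 13.

13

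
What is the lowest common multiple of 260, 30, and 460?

260 = 2^2 × 5 × 13
30 = 2 × 3 × 5
460 = 2^2 × 5 × 23
LCM(260, 30, 460) = 2^2 × 3 × 5 × 13 × 23 = 17940.

17940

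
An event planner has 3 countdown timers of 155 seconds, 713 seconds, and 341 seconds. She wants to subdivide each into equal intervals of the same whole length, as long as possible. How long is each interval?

31 seconds

The interval must divide each timer length; the longest such is the gcd.
155 = 5 × 31
713 = 23 × 31
341 = 11 × 31
gcd(155, 713, 341) = 31.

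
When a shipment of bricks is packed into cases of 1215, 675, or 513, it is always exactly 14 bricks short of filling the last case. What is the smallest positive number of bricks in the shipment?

Being 14 short of a full case of size k means N ≡ −14 (mod k), i.e. N + 14 is a multiple of each size.
1215 = 3^5 × 5
675 = 3^3 × 5^2
513 = 3^3 × 19
LCM(1215, 675, 513) = 3^5 × 5^2 × 19 = 115425.
Smallest positive N is 115425 − 14 = 115411.

115411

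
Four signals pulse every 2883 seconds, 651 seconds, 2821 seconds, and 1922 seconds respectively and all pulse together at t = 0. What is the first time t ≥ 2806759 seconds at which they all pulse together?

Joint pulses occur at multiples of LCM(2883, 651, 2821, 1922).
2883 = 3 × 31^2
651 = 3 × 7 × 31
2821 = 7 × 13 × 31
1922 = 2 × 31^2
LCM(2883, 651, 2821, 1922) = 2 × 3 × 7 × 13 × 31^2 = 524706.
Smallest multiple of 524706 that is ≥ 2806759: ⌈2806759/524706⌉ × 524706 = 6 × 524706 = 3148236.

3148236 seconds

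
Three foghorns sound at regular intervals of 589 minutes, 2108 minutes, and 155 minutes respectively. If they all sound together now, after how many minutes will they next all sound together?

200260 minutes

They coincide at every common multiple of the periods; the first is the LCM.
589 = 19 × 31
2108 = 2^2 × 17 × 31
155 = 5 × 31
LCM(589, 2108, 155) = 2^2 × 5 × 17 × 19 × 31 = 200260.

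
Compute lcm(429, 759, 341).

305877

429 = 3 × 11 × 13
759 = 3 × 11 × 23
341 = 11 × 31
LCM(429, 759, 341) = 3 × 11 × 13 × 23 × 31 = 305877.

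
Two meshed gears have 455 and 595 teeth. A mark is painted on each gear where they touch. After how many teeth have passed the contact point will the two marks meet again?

We need the least common multiple of the intervals.
455 = 5 × 7 × 13
595 = 5 × 7 × 17
LCM(455, 595) = 5 × 7 × 13 × 17 = 7735.

7735 teeth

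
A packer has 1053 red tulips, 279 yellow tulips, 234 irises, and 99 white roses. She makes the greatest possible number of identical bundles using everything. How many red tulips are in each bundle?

117

Number of bundles = gcd(1053, 279, 234, 99).
1053 = 3^4 × 13
279 = 3^2 × 31
234 = 2 × 3^2 × 13
99 = 3^2 × 11
gcd(1053, 279, 234, 99) = 3^2 = 9.
red tulips per bundle = 1053 / 9 = 117.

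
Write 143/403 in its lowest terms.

143 = 11 × 13
403 = 13 × 31
gcd(143, 403) = 13.
Divide numerator and denominator by 13: 143/403 = 11/31.

11/31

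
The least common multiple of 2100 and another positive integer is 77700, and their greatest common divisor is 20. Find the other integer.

gcd × lcm = product of the two integers, so the other integer is (20 × 77700) / 2100 = 740.

740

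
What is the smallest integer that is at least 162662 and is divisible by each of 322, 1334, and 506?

The integer must be a common multiple of 322, 1334, and 506, so a multiple of their LCM.
322 = 2 × 7 × 23
1334 = 2 × 23 × 29
506 = 2 × 11 × 23
LCM(322, 1334, 506) = 2 × 7 × 11 × 23 × 29 = 102718.
Smallest multiple of 102718 that is ≥ 162662: ⌈162662/102718⌉ × 102718 = 2 × 102718 = 205436.

205436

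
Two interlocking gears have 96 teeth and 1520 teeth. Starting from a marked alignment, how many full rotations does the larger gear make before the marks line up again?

6 rotations

They are all back at their starting positions together after one LCM of the periods.
96 = 2^5 × 3
1520 = 2^4 × 5 × 19
LCM(96, 1520) = 2^5 × 3 × 5 × 19 = 9120.
Rotations for period 1520: 9120 / 1520 = 6.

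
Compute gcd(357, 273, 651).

21

357 = 3 × 7 × 17
273 = 3 × 7 × 13
651 = 3 × 7 × 31
gcd(357, 273, 651) = 3 × 7 = 21.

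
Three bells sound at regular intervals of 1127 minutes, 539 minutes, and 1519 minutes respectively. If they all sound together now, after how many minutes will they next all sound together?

We need the least common multiple of the intervals.
1127 = 7^2 × 23
539 = 7^2 × 11
1519 = 7^2 × 31
LCM(1127, 539, 1519) = 7^2 × 11 × 23 × 31 = 384307.

384307 minutes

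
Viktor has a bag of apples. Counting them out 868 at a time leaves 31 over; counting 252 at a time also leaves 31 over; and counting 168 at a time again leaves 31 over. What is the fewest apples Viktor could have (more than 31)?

15655

N − 31 must be a common multiple of 868, 252, and 168.
868 = 2^2 × 7 × 31
252 = 2^2 × 3^2 × 7
168 = 2^3 × 3 × 7
LCM(868, 252, 168) = 2^3 × 3^2 × 7 × 31 = 15624.
Smallest N > 31 is LCM + 31 = 15624 + 31 = 15655.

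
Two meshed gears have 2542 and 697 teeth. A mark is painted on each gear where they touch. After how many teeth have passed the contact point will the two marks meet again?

43214 teeth

They coincide at every common multiple of the periods; the first is the LCM.
2542 = 2 × 31 × 41
697 = 17 × 41
LCM(2542, 697) = 2 × 17 × 31 × 41 = 43214.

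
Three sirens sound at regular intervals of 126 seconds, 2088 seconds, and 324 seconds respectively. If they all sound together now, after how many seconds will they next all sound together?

We need the least common multiple of the intervals.
126 = 2 × 3^2 × 7
2088 = 2^3 × 3^2 × 29
324 = 2^2 × 3^4
LCM(126, 2088, 324) = 2^3 × 3^4 × 7 × 29 = 131544.

131544 seconds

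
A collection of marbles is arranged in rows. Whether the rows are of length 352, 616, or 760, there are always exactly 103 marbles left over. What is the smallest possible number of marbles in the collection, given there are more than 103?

N − 103 must be a common multiple of 352, 616, and 760.
352 = 2^5 × 11
616 = 2^3 × 7 × 11
760 = 2^3 × 5 × 19
LCM(352, 616, 760) = 2^5 × 5 × 7 × 11 × 19 = 234080.
Smallest N > 103 is LCM + 103 = 234080 + 103 = 234183.

234183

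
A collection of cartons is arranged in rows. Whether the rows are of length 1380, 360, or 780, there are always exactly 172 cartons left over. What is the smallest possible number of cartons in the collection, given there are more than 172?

107812

N − 172 must be a common multiple of 1380, 360, and 780.
1380 = 2^2 × 3 × 5 × 23
360 = 2^3 × 3^2 × 5
780 = 2^2 × 3 × 5 × 13
LCM(1380, 360, 780) = 2^3 × 3^2 × 5 × 13 × 23 = 107640.
Smallest N > 172 is LCM + 172 = 107640 + 172 = 107812.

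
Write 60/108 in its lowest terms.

60 = 2^2 × 3 × 5
108 = 2^2 × 3^3
gcd(60, 108) = 2^2 × 3 = 12.
Divide numerator and denominator by 12: 60/108 = 5/9.

5/9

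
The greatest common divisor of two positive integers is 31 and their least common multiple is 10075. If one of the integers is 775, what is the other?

403

For two integers, gcd × lcm = product, so the other is (31 × 10075) / 775 = 312325 / 775 = 403.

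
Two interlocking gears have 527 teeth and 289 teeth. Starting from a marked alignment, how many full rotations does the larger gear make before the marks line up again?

17 rotations

All finish a whole number of cycles simultaneously at t = LCM of the periods.
527 = 17 × 31
289 = 17^2
LCM(527, 289) = 17^2 × 31 = 8959.
Rotations for period 527: 8959 / 527 = 17.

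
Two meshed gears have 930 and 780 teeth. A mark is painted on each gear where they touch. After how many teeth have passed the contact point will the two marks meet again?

24180 teeth

They coincide at every common multiple of the periods; the first is the LCM.
930 = 2 × 3 × 5 × 31
780 = 2^2 × 3 × 5 × 13
LCM(930, 780) = 2^2 × 3 × 5 × 13 × 31 = 24180.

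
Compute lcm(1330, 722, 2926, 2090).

277970

1330 = 2 × 5 × 7 × 19
722 = 2 × 19^2
2926 = 2 × 7 × 11 × 19
2090 = 2 × 5 × 11 × 19
LCM(1330, 722, 2926, 2090) = 2 × 5 × 7 × 11 × 19^2 = 277970.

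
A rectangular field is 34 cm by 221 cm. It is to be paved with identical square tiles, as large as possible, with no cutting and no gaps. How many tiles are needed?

Tile side = gcd(34, 221).
34 = 2 × 17
221 = 13 × 17
gcd(34, 221) = 17.
Tiles: (34/17) × (221/17) = 2 × 13 = 26.

26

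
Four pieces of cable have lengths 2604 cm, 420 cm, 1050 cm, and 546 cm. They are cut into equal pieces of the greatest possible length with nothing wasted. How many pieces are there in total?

110

Piece length = gcd(2604, 420, 1050, 546).
2604 = 2^2 × 3 × 7 × 31
420 = 2^2 × 3 × 5 × 7
1050 = 2 × 3 × 5^2 × 7
546 = 2 × 3 × 7 × 13
gcd(2604, 420, 1050, 546) = 2 × 3 × 7 = 42.
Total pieces = 2604/42 + 420/42 + 1050/42 + 546/42 = 62 + 10 + 25 + 13 = 110.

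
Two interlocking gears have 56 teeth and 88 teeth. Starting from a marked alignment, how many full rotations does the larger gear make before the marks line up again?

The first common completion time is the LCM of the periods.
56 = 2^3 × 7
88 = 2^3 × 11
LCM(56, 88) = 2^3 × 7 × 11 = 616.
Rotations for period 88: 616 / 88 = 7.

7 rotations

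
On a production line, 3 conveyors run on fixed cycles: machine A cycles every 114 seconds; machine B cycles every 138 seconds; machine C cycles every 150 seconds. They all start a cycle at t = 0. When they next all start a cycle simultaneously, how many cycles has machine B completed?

The first common completion time is the LCM of the periods.
114 = 2 × 3 × 19
138 = 2 × 3 × 23
150 = 2 × 3 × 5^2
LCM(114, 138, 150) = 2 × 3 × 5^2 × 19 × 23 = 65550.
Cycles for period 138: 65550 / 138 = 475.

475 cycles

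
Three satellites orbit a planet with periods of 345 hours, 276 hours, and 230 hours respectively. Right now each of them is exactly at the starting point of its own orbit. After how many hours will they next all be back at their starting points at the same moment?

1380 hours

We need the least common multiple of the intervals.
345 = 3 × 5 × 23
276 = 2^2 × 3 × 23
230 = 2 × 5 × 23
LCM(345, 276, 230) = 2^2 × 3 × 5 × 23 = 1380.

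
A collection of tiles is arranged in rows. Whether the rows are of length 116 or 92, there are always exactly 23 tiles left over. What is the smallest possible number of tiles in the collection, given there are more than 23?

2691

N − 23 must be a common multiple of 116 and 92.
116 = 2^2 × 29
92 = 2^2 × 23
LCM(116, 92) = 2^2 × 23 × 29 = 2668.
Smallest N > 23 is LCM + 23 = 2668 + 23 = 2691.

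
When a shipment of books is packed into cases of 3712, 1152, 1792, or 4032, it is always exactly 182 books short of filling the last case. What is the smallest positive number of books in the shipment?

Being 182 short of a full case of size k means N ≡ −182 (mod k), i.e. N + 182 is a multiple of each size.
3712 = 2^7 × 29
1152 = 2^7 × 3^2
1792 = 2^8 × 7
4032 = 2^6 × 3^2 × 7
LCM(3712, 1152, 1792, 4032) = 2^8 × 3^2 × 7 × 29 = 467712.
Smallest positive N is 467712 − 182 = 467530.

467530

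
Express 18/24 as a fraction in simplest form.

3/4

18 = 2 × 3^2
24 = 2^3 × 3
gcd(18, 24) = 2 × 3 = 6.
Divide numerator and denominator by 6: 18/24 = 3/4.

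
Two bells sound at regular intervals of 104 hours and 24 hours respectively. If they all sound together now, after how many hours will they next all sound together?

They coincide at every common multiple of the periods; the first is the LCM.
104 = 2^3 × 13
24 = 2^3 × 3
LCM(104, 24) = 2^3 × 3 × 13 = 312.

312 hours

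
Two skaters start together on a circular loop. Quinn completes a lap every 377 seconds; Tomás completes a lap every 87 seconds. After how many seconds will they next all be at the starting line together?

The first simultaneous occurrence is after LCM of the individual periods.
377 = 13 × 29
87 = 3 × 29
LCM(377, 87) = 3 × 13 × 29 = 1131.

1131 seconds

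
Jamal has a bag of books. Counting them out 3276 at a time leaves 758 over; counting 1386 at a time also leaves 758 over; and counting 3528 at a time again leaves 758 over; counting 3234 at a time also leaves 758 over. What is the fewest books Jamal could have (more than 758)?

505262

N − 758 must be a common multiple of 3276, 1386, 3528, and 3234.
3276 = 2^2 × 3^2 × 7 × 13
1386 = 2 × 3^2 × 7 × 11
3528 = 2^3 × 3^2 × 7^2
3234 = 2 × 3 × 7^2 × 11
LCM(3276, 1386, 3528, 3234) = 2^3 × 3^2 × 7^2 × 11 × 13 = 504504.
Smallest N > 758 is LCM + 758 = 504504 + 758 = 505262.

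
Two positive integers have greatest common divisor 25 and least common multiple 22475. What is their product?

For any two positive integers, gcd × lcm = product = 25 × 22475 = 561875.

561875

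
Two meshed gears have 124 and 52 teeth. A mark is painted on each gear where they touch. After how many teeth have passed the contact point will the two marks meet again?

1612 teeth

The first simultaneous occurrence is after LCM of the individual periods.
124 = 2^2 × 31
52 = 2^2 × 13
LCM(124, 52) = 2^2 × 13 × 31 = 1612.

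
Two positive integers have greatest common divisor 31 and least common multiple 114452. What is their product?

For any two positive integers, gcd × lcm = product = 31 × 114452 = 3548012.

3548012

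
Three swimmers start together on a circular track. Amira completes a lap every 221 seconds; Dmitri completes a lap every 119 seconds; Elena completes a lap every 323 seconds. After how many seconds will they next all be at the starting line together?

They coincide at every common multiple of the periods; the first is the LCM.
221 = 13 × 17
119 = 7 × 17
323 = 17 × 19
LCM(221, 119, 323) = 7 × 13 × 17 × 19 = 29393.

29393 seconds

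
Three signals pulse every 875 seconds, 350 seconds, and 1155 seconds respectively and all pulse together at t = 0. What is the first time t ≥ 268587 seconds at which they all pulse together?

288750 seconds

Joint pulses occur at multiples of LCM(875, 350, 1155).
875 = 5^3 × 7
350 = 2 × 5^2 × 7
1155 = 3 × 5 × 7 × 11
LCM(875, 350, 1155) = 2 × 3 × 5^3 × 7 × 11 = 57750.
Smallest multiple of 57750 that is ≥ 268587: ⌈268587/57750⌉ × 57750 = 5 × 57750 = 288750.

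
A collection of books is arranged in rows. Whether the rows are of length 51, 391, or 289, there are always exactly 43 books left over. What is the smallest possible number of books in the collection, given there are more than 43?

19984

N − 43 must be a common multiple of 51, 391, and 289.
51 = 3 × 17
391 = 17 × 23
289 = 17^2
LCM(51, 391, 289) = 3 × 17^2 × 23 = 19941.
Smallest N > 43 is LCM + 43 = 19941 + 43 = 19984.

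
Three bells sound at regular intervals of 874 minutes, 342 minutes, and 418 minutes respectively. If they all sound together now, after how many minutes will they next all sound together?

We need the least common multiple of the intervals.
874 = 2 × 19 × 23
342 = 2 × 3^2 × 19
418 = 2 × 11 × 19
LCM(874, 342, 418) = 2 × 3^2 × 11 × 19 × 23 = 86526.

86526 minutes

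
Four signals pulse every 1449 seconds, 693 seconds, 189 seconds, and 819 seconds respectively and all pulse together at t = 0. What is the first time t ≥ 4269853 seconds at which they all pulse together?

4351347 seconds

Joint pulses occur at multiples of LCM(1449, 693, 189, 819).
1449 = 3^2 × 7 × 23
693 = 3^2 × 7 × 11
189 = 3^3 × 7
819 = 3^2 × 7 × 13
LCM(1449, 693, 189, 819) = 3^3 × 7 × 11 × 13 × 23 = 621621.
Smallest multiple of 621621 that is ≥ 4269853: ⌈4269853/621621⌉ × 621621 = 7 × 621621 = 4351347.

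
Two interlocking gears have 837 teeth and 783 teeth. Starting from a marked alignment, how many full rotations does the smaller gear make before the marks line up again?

The first common completion time is the LCM of the periods.
837 = 3^3 × 31
783 = 3^3 × 29
LCM(837, 783) = 3^3 × 29 × 31 = 24273.
Rotations for period 783: 24273 / 783 = 31.

31 rotations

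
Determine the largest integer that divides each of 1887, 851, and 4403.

1887 = 3 × 17 × 37
851 = 23 × 37
4403 = 7 × 17 × 37
gcd(1887, 851, 4403) = 37.

37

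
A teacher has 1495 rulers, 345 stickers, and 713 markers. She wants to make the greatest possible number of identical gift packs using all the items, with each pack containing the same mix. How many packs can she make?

23 packs

The pack count must divide each quantity, so the greatest is gcd(1495, 345, 713).
1495 = 5 × 13 × 23
345 = 3 × 5 × 23
713 = 23 × 31
gcd(1495, 345, 713) = 23.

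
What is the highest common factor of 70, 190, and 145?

70 = 2 × 5 × 7
190 = 2 × 5 × 19
145 = 5 × 29
gcd(70, 190, 145) = 5.

5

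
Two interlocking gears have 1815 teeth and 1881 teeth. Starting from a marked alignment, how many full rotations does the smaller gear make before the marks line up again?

57 rotations

They are all back at their starting positions together after one LCM of the periods.
1815 = 3 × 5 × 11^2
1881 = 3^2 × 11 × 19
LCM(1815, 1881) = 3^2 × 5 × 11^2 × 19 = 103455.
Rotations for period 1815: 103455 / 1815 = 57.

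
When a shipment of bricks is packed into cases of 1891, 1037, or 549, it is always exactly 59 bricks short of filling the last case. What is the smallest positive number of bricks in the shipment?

Being 59 short of a full case of size k means N ≡ −59 (mod k), i.e. N + 59 is a multiple of each size.
1891 = 31 × 61
1037 = 17 × 61
549 = 3^2 × 61
LCM(1891, 1037, 549) = 3^2 × 17 × 31 × 61 = 289323.
Smallest positive N is 289323 − 59 = 289264.

289264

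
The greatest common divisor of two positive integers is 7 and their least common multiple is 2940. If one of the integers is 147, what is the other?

140

For two integers, gcd × lcm = product, so the other is (7 × 2940) / 147 = 20580 / 147 = 140.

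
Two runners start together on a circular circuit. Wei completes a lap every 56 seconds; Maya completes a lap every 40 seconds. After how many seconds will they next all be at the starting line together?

They coincide at every common multiple of the periods; the first is the LCM.
56 = 2^3 × 7
40 = 2^3 × 5
LCM(56, 40) = 2^3 × 5 × 7 = 280.

280 seconds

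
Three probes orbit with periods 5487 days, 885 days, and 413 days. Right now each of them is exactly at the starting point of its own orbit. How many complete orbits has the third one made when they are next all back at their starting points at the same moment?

The first common completion time is the LCM of the periods.
5487 = 3 × 31 × 59
885 = 3 × 5 × 59
413 = 7 × 59
LCM(5487, 885, 413) = 3 × 5 × 7 × 31 × 59 = 192045.
Orbits for period 413: 192045 / 413 = 465.

465 orbits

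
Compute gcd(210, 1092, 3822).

42

210 = 2 × 3 × 5 × 7
1092 = 2^2 × 3 × 7 × 13
3822 = 2 × 3 × 7^2 × 13
gcd(210, 1092, 3822) = 2 × 3 × 7 = 42.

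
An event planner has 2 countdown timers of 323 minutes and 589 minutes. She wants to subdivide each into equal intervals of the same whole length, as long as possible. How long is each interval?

19 minutes

The interval must divide each timer length; the longest such is the gcd.
323 = 17 × 19
589 = 19 × 31
gcd(323, 589) = 19.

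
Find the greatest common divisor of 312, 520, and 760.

312 = 2^3 × 3 × 13
520 = 2^3 × 5 × 13
760 = 2^3 × 5 × 19
gcd(312, 520, 760) = 2^3 = 8.

8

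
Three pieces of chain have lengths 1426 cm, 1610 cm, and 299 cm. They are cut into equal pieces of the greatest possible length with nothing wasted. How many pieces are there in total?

145

Piece length = gcd(1426, 1610, 299).
1426 = 2 × 23 × 31
1610 = 2 × 5 × 7 × 23
299 = 13 × 23
gcd(1426, 1610, 299) = 23.
Total pieces = 1426/23 + 1610/23 + 299/23 = 62 + 70 + 13 = 145.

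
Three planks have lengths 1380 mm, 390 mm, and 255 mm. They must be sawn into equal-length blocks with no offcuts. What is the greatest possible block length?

This is the greatest common divisor of 1380, 390, and 255.
1380 = 2^2 × 3 × 5 × 23
390 = 2 × 3 × 5 × 13
255 = 3 × 5 × 17
gcd(1380, 390, 255) = 3 × 5 = 15.

15 mm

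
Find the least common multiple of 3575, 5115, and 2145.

3575 = 5^2 × 11 × 13
5115 = 3 × 5 × 11 × 31
2145 = 3 × 5 × 11 × 13
LCM(3575, 5115, 2145) = 3 × 5^2 × 11 × 13 × 31 = 332475.

332475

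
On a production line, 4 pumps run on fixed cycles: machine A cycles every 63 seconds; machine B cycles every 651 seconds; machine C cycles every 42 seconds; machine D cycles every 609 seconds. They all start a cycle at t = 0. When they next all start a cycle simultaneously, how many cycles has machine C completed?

2697 cycles

The first common completion time is the LCM of the periods.
63 = 3^2 × 7
651 = 3 × 7 × 31
42 = 2 × 3 × 7
609 = 3 × 7 × 29
LCM(63, 651, 42, 609) = 2 × 3^2 × 7 × 29 × 31 = 113274.
Cycles for period 42: 113274 / 42 = 2697.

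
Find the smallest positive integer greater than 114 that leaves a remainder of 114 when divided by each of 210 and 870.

N − 114 must be a common multiple of 210 and 870.
210 = 2 × 3 × 5 × 7
870 = 2 × 3 × 5 × 29
LCM(210, 870) = 2 × 3 × 5 × 7 × 29 = 6090.
Smallest N > 114 is LCM + 114 = 6090 + 114 = 6204.

6204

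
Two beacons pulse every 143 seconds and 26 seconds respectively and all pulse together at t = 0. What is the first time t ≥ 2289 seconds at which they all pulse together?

2574 seconds

Joint pulses occur at multiples of LCM(143, 26).
143 = 11 × 13
26 = 2 × 13
LCM(143, 26) = 2 × 11 × 13 = 286.
Smallest multiple of 286 that is ≥ 2289: ⌈2289/286⌉ × 286 = 9 × 286 = 2574.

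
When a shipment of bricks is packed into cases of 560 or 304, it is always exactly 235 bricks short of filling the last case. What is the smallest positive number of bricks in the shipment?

Being 235 short of a full case of size k means N ≡ −235 (mod k), i.e. N + 235 is a multiple of each size.
560 = 2^4 × 5 × 7
304 = 2^4 × 19
LCM(560, 304) = 2^4 × 5 × 7 × 19 = 10640.
Smallest positive N is 10640 − 235 = 10405.

10405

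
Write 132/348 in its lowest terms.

11/29

132 = 2^2 × 3 × 11
348 = 2^2 × 3 × 29
gcd(132, 348) = 2^2 × 3 = 12.
Divide numerator and denominator by 12: 132/348 = 11/29.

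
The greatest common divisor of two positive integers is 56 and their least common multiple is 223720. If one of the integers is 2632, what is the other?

4760

For two integers, gcd × lcm = product, so the other is (56 × 223720) / 2632 = 12528320 / 2632 = 4760.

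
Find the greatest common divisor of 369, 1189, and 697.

41

369 = 3^2 × 41
1189 = 29 × 41
697 = 17 × 41
gcd(369, 1189, 697) = 41.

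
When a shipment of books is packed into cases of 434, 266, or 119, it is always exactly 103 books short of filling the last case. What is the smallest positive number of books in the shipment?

140079

Being 103 short of a full case of size k means N ≡ −103 (mod k), i.e. N + 103 is a multiple of each size.
434 = 2 × 7 × 31
266 = 2 × 7 × 19
119 = 7 × 17
LCM(434, 266, 119) = 2 × 7 × 17 × 19 × 31 = 140182.
Smallest positive N is 140182 − 103 = 140079.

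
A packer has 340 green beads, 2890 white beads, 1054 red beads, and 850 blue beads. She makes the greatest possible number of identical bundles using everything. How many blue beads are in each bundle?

Number of bundles = gcd(340, 2890, 1054, 850).
340 = 2^2 × 5 × 17
2890 = 2 × 5 × 17^2
1054 = 2 × 17 × 31
850 = 2 × 5^2 × 17
gcd(340, 2890, 1054, 850) = 2 × 17 = 34.
blue beads per bundle = 850 / 34 = 25.

25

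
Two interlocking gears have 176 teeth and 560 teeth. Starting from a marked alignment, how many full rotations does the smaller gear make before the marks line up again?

35 rotations

The first common completion time is the LCM of the periods.
176 = 2^4 × 11
560 = 2^4 × 5 × 7
LCM(176, 560) = 2^4 × 5 × 7 × 11 = 6160.
Rotations for period 176: 6160 / 176 = 35.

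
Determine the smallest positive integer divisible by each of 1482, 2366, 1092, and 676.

269724

1482 = 2 × 3 × 13 × 19
2366 = 2 × 7 × 13^2
1092 = 2^2 × 3 × 7 × 13
676 = 2^2 × 13^2
LCM(1482, 2366, 1092, 676) = 2^2 × 3 × 7 × 13^2 × 19 = 269724.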